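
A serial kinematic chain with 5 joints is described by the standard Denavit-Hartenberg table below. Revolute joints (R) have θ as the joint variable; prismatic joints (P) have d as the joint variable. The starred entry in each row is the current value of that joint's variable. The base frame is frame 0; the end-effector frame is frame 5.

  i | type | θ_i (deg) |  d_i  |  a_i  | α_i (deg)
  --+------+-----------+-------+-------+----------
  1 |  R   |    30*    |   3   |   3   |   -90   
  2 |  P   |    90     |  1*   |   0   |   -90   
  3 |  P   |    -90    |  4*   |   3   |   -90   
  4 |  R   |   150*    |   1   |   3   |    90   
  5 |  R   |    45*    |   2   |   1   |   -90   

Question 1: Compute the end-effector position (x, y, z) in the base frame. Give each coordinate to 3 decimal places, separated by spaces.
1.344 2.843 1.293

after link 1: o_1 = (2.5981, 1.5000, 3.0000)
after link 2: o_2 = (2.0981, 2.3660, 3.0000)
after link 3: o_3 = (-2.8660, 2.9641, 3.0000)
after link 4: o_4 = (-0.2679, 1.4641, 2.0000)
after link 5: o_5 = (1.3444, 2.8426, 1.2929)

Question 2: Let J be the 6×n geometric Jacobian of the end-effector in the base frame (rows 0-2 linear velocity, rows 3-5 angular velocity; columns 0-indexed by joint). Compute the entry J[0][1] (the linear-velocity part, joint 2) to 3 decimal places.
prismatic axis z_1 = (-0.5000,0.8660,0.0000)
J_v[:, 1] = z_1; J_ω[:, 1] = (0,0,0)
entry J[0][1] = -0.5000

-0.500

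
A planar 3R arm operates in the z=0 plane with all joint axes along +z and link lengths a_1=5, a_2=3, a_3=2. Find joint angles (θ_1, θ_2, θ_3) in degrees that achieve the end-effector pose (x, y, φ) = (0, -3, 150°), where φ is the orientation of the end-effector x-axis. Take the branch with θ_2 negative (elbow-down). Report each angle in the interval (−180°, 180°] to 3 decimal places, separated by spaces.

wrist centre = target − a_3·(cos φ, sin φ) = (1.7321, -4.0000)
cos θ_2 = (19.0000−5²−3²)/(2·5·3) = -0.5000; θ_2 = -120.0000° (elbow-down)
β = atan2(-4.0000,1.7321) = -66.5868°; ψ = atan2(-2.5981,3.5000) = -36.5868°
θ_1 = β − ψ = -30.0000°
θ_3 = φ − θ_1 − θ_2 = -60.0000° (wrapped to (-180°,180°])

-30.000 -120.000 -60.000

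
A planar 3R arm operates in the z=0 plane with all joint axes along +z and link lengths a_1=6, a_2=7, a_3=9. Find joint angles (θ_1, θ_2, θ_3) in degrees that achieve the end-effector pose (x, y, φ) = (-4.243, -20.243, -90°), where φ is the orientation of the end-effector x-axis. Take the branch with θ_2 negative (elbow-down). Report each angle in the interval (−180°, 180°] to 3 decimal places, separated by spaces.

wrist centre = target − a_3·(cos φ, sin φ) = (-4.2430, -11.2430)
cos θ_2 = (144.4081−6²−7²)/(2·6·7) = 0.7072; θ_2 = -44.9893° (elbow-down)
β = atan2(-11.2430,-4.2430) = -110.6760°; ψ = atan2(-4.9488,10.9507) = -24.3191°
θ_1 = β − ψ = -86.3569°
θ_3 = φ − θ_1 − θ_2 = 41.3462° (wrapped to (-180°,180°])

-86.357 -44.989 41.346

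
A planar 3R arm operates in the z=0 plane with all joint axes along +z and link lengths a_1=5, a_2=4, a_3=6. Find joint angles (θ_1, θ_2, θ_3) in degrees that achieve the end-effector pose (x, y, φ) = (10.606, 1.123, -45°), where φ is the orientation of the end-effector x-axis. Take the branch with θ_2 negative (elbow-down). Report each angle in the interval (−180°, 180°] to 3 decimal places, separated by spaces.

60.004 -45.004 -60.001

wrist centre = target − a_3·(cos φ, sin φ) = (6.3634, 5.3656)
cos θ_2 = (69.2824−5²−4²)/(2·5·4) = 0.7071; θ_2 = -45.0037° (elbow-down)
β = atan2(5.3656,6.3634) = 40.1379°; ψ = atan2(-2.8286,7.8282) = -19.8665°
θ_1 = β − ψ = 60.0044°
θ_3 = φ − θ_1 − θ_2 = -60.0007° (wrapped to (-180°,180°])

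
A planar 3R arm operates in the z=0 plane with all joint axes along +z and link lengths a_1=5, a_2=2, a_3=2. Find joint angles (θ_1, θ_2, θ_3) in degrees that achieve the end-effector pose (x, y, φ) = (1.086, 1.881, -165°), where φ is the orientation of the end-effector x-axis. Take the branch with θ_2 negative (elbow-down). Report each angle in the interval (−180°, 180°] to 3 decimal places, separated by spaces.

wrist centre = target − a_3·(cos φ, sin φ) = (3.0179, 2.3986)
cos θ_2 = (14.8609−5²−2²)/(2·5·2) = -0.7070; θ_2 = -134.9877° (elbow-down)
β = atan2(2.3986,3.0179) = 38.4783°; ψ = atan2(-1.4145,3.5861) = -21.5265°
θ_1 = β − ψ = 60.0048°
θ_3 = φ − θ_1 − θ_2 = -90.0171° (wrapped to (-180°,180°])

60.005 -134.988 -90.017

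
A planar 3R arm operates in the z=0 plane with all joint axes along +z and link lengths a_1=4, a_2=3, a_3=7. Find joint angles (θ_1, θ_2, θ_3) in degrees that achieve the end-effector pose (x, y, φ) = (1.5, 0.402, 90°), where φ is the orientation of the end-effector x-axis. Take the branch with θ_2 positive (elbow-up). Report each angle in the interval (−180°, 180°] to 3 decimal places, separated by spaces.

-90.002 30.005 149.997

wrist centre = target − a_3·(cos φ, sin φ) = (1.5000, -6.5980)
cos θ_2 = (45.7836−4²−3²)/(2·4·3) = 0.8660; θ_2 = 30.0048° (elbow-up)
β = atan2(-6.5980,1.5000) = -77.1920°; ψ = atan2(1.5002,6.5980) = 12.8099°
θ_1 = β − ψ = -90.0019°
θ_3 = φ − θ_1 − θ_2 = 149.9971° (wrapped to (-180°,180°])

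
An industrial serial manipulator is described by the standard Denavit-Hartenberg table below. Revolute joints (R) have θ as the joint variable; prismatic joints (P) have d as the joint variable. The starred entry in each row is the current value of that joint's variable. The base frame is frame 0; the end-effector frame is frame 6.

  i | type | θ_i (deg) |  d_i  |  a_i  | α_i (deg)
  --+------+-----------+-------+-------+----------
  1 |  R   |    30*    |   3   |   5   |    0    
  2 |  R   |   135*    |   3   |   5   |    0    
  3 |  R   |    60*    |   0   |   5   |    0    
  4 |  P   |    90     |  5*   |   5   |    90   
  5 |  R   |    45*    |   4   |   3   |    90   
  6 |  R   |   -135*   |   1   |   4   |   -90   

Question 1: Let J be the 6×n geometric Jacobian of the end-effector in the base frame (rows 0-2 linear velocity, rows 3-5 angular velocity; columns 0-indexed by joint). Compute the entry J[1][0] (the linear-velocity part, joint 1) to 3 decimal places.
axis z_0 = ẑ; lever o_n−o_0 = (-0.7421,-4.6912,10.4142)
cross product → J_v[:, 0] = (4.6912,-0.7421,0.0000)
J_ω[:, 0] = z_0
entry J[1][0] = -0.7421

-0.742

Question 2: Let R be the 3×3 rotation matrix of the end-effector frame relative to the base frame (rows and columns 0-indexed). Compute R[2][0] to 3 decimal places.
-0.500

End-effector x-axis (col 0 of R) = (0.1464,0.8536,-0.5000)
R[2][0] = -0.5000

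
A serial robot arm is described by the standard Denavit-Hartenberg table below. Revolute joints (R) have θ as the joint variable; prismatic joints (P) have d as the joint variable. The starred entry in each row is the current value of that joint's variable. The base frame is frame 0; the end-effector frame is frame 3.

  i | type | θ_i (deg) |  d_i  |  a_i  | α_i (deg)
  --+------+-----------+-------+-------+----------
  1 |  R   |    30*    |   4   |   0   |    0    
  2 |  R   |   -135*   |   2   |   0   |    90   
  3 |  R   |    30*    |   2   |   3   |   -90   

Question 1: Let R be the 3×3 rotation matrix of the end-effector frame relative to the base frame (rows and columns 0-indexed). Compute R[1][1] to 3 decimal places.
End-effector y-axis (col 1 of R) = (0.9659,-0.2588,-0.0000)
R[1][1] = -0.2588

-0.259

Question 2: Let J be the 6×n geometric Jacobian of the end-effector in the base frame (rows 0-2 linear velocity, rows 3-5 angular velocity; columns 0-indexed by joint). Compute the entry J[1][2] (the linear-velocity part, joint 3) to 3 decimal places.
axis z_2 = (-0.9659,0.2588,0.0000); lever o_n−o_2 = (-2.6043,-1.9919,1.5000)
cross product → J_v[:, 2] = (0.3882,1.4489,2.5981)
J_ω[:, 2] = z_2
entry J[1][2] = 1.4489

1.449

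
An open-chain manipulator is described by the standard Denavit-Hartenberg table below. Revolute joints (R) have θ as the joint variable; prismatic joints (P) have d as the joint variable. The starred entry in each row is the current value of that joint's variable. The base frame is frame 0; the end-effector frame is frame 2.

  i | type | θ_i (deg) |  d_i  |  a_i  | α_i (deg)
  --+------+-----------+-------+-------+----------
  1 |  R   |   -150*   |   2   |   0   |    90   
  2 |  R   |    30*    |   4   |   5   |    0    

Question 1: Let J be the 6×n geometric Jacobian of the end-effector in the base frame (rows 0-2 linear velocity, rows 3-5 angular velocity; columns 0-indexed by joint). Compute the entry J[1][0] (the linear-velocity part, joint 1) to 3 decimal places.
axis z_0 = ẑ; lever o_n−o_0 = (-5.7500,1.2990,4.5000)
cross product → J_v[:, 0] = (-1.2990,-5.7500,0.0000)
J_ω[:, 0] = z_0
entry J[1][0] = -5.7500

-5.750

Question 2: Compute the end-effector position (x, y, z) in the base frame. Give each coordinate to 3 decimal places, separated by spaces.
after link 1: o_1 = (0.0000, 0.0000, 2.0000)
after link 2: o_2 = (-5.7500, 1.2990, 4.5000)

-5.750 1.299 4.500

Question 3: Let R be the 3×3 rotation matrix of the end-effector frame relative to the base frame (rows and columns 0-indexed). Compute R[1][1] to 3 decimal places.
0.250

End-effector y-axis (col 1 of R) = (0.4330,0.2500,0.8660)
R[1][1] = 0.2500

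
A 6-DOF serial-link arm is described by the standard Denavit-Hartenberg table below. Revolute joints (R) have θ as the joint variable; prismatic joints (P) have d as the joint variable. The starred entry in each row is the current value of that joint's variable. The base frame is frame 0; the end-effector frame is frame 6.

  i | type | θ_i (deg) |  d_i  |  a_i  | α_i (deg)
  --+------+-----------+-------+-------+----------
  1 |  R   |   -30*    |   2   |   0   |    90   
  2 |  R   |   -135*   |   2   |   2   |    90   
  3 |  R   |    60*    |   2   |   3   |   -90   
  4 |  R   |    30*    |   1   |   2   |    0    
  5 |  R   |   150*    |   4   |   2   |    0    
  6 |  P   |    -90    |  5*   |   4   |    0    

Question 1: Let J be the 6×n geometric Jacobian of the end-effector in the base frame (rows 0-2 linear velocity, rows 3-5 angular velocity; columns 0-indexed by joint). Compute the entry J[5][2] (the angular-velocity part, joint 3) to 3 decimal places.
axis z_2 = (-0.6124,0.3536,0.7071); lever o_n−o_2 = (2.6209,-10.0187,3.0365)
cross product → J_v[:, 2] = (8.1579,3.7127,5.2086)
J_ω[:, 2] = z_2
entry J[5][2] = 0.7071

0.707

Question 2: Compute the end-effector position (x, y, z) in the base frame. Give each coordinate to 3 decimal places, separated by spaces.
0.396 -11.044 3.622

after link 1: o_1 = (0.0000, 0.0000, 2.0000)
after link 2: o_2 = (-2.2247, -1.0249, 0.5858)
after link 3: o_3 = (-5.6671, -2.0375, 0.9393)
after link 4: o_4 = (-6.0547, -4.1231, 0.2322)
after link 5: o_5 = (-3.4550, -5.9335, 3.3888)
after link 6: o_6 = (0.3961, -11.0437, 3.6223)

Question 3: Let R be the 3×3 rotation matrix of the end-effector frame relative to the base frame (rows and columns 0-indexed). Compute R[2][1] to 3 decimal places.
End-effector y-axis (col 1 of R) = (0.7392,0.5732,0.3536)
R[2][1] = 0.3536

0.354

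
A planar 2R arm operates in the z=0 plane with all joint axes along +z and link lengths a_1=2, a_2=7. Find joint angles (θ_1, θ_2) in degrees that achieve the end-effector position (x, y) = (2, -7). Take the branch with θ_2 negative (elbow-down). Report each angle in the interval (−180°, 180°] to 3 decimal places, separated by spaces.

cos θ_2 = (53.0000−2²−7²)/(2·2·7) = 0.0000; θ_2 = -90.0000° (elbow-down)
β = atan2(-7.0000,2.0000) = -74.0546°; ψ = atan2(-7.0000,2.0000) = -74.0546°
θ_1 = β − ψ = 0.0000°

0.000 -90.000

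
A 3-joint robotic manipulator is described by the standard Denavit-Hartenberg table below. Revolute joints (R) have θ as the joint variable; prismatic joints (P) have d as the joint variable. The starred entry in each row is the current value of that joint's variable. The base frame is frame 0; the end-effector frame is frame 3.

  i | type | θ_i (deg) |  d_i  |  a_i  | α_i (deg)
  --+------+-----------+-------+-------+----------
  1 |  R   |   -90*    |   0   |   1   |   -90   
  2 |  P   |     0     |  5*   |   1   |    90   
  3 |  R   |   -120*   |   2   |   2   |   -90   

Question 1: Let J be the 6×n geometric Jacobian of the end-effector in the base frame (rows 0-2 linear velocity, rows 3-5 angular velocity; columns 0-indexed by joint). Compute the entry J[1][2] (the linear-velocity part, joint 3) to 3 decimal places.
axis z_2 = (0.0000,0.0000,1.0000); lever o_n−o_2 = (-1.7321,1.0000,2.0000)
cross product → J_v[:, 2] = (-1.0000,-1.7321,0.0000)
J_ω[:, 2] = z_2
entry J[1][2] = -1.7321

-1.732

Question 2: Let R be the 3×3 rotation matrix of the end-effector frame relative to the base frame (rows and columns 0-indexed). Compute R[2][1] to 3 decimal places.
-1.000

End-effector y-axis (col 1 of R) = (-0.0000,-0.0000,-1.0000)
R[2][1] = -1.0000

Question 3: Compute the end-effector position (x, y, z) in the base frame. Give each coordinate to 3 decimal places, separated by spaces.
3.268 -1.000 2.000

after link 1: o_1 = (0.0000, -1.0000, 0.0000)
after link 2: o_2 = (5.0000, -2.0000, 0.0000)
after link 3: o_3 = (3.2679, -1.0000, 2.0000)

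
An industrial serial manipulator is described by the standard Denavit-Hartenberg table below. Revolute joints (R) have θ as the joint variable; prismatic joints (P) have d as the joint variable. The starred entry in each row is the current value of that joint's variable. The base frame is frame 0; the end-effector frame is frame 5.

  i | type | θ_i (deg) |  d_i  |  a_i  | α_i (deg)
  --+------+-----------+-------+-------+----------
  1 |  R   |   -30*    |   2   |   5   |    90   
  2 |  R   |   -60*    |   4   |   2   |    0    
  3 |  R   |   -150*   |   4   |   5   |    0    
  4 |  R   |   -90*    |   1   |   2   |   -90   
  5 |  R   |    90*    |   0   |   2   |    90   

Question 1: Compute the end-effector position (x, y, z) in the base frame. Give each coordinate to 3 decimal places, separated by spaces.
-1.188 -7.397 4.500

after link 1: o_1 = (4.3301, -2.5000, 2.0000)
after link 2: o_2 = (3.1962, -6.4641, 0.2679)
after link 3: o_3 = (-2.5538, -7.7631, 2.7679)
after link 4: o_4 = (-2.1878, -9.1292, 4.5000)
after link 5: o_5 = (-1.1878, -7.3971, 4.5000)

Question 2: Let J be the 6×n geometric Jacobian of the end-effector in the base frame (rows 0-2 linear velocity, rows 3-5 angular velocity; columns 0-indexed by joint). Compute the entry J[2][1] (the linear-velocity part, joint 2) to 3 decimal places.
-2.330

axis z_1 = (-0.5000,-0.8660,0.0000); lever o_n−o_1 = (-5.5179,-4.8971,2.5000)
cross product → J_v[:, 1] = (-2.1651,1.2500,-2.3301)
J_ω[:, 1] = z_1
entry J[2][1] = -2.3301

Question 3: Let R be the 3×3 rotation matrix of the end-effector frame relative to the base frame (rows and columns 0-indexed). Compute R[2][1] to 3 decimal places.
End-effector y-axis (col 1 of R) = (-0.7500,0.4330,0.5000)
R[2][1] = 0.5000

0.500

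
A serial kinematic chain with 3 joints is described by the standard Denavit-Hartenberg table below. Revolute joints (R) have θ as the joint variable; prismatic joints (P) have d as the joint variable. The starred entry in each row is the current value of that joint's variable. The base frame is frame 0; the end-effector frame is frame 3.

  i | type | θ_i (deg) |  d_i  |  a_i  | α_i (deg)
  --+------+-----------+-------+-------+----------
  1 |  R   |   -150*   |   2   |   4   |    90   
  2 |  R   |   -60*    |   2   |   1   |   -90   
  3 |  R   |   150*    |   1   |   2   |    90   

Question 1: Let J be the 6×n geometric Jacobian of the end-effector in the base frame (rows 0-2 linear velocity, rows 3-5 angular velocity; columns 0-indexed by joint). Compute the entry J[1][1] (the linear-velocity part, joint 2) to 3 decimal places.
0.567

axis z_1 = (-0.5000,0.8660,0.0000); lever o_n−o_1 = (-0.9330,0.6160,1.1340)
cross product → J_v[:, 1] = (0.9821,0.5670,0.5000)
J_ω[:, 1] = z_1
entry J[1][1] = 0.5670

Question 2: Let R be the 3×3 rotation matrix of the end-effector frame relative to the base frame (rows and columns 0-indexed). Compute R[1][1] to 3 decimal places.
End-effector y-axis (col 1 of R) = (-0.7500,-0.4330,0.5000)
R[1][1] = -0.4330

-0.433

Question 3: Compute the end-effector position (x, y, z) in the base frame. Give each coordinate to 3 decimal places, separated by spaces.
-4.397 -1.384 3.134

after link 1: o_1 = (-3.4641, -2.0000, 2.0000)
after link 2: o_2 = (-4.8971, -0.5179, 1.1340)
after link 3: o_3 = (-4.3971, -1.3840, 3.1340)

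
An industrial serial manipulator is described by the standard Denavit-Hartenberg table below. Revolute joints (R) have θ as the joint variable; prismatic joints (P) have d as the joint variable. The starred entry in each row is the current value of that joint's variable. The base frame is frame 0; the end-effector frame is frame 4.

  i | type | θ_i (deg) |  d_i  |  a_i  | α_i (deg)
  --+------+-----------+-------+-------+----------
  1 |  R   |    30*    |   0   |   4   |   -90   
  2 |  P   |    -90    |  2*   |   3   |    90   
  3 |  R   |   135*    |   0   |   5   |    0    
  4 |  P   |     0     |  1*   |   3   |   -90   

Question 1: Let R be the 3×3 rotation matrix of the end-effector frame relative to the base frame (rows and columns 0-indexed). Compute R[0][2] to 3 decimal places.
0.354

End-effector z-axis (col 2 of R) = (0.3536,-0.6124,-0.7071)
R[0][2] = 0.3536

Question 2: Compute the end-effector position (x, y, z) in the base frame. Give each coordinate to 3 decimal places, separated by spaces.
after link 1: o_1 = (3.4641, 2.0000, 0.0000)
after link 2: o_2 = (2.4641, 3.7321, 3.0000)
after link 3: o_3 = (0.6963, 6.7939, -0.5355)
after link 4: o_4 = (-1.2304, 8.1310, -2.6569)

-1.230 8.131 -2.657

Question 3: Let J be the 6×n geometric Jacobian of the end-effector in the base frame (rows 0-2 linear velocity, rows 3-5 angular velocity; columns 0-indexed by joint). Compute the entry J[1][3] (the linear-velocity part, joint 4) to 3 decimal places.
prismatic axis z_3 = (-0.8660,-0.5000,0.0000)
J_v[:, 3] = z_3; J_ω[:, 3] = (0,0,0)
entry J[1][3] = -0.5000

-0.500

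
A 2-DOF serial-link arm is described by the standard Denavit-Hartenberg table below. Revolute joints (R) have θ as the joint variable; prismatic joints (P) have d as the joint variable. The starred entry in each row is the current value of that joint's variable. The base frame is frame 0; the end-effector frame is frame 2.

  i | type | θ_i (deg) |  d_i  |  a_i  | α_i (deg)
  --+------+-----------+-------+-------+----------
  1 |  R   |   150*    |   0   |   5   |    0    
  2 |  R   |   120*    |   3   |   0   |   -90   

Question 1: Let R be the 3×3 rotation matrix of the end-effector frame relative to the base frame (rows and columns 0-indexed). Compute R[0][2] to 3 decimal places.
End-effector z-axis (col 2 of R) = (1.0000,-0.0000,0.0000)
R[0][2] = 1.0000

1.000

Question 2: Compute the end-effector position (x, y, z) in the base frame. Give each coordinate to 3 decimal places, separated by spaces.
after link 1: o_1 = (-4.3301, 2.5000, 0.0000)
after link 2: o_2 = (-4.3301, 2.5000, 3.0000)

-4.330 2.500 3.000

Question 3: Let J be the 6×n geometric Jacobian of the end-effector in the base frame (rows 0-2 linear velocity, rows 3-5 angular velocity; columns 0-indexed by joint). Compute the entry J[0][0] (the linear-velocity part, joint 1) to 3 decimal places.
axis z_0 = ẑ; lever o_n−o_0 = (-4.3301,2.5000,3.0000)
cross product → J_v[:, 0] = (-2.5000,-4.3301,0.0000)
J_ω[:, 0] = z_0
entry J[0][0] = -2.5000

-2.500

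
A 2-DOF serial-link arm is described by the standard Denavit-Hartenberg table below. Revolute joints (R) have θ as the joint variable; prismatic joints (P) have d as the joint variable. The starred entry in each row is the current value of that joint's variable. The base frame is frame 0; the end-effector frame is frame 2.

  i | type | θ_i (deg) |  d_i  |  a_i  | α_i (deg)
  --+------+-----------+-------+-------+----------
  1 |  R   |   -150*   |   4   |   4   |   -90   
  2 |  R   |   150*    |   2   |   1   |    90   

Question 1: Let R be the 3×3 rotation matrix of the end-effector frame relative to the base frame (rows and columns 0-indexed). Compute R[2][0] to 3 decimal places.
-0.500

End-effector x-axis (col 0 of R) = (0.7500,0.4330,-0.5000)
R[2][0] = -0.5000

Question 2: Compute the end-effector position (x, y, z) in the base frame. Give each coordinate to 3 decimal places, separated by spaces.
-1.714 -3.299 3.500

after link 1: o_1 = (-3.4641, -2.0000, 4.0000)
after link 2: o_2 = (-1.7141, -3.2990, 3.5000)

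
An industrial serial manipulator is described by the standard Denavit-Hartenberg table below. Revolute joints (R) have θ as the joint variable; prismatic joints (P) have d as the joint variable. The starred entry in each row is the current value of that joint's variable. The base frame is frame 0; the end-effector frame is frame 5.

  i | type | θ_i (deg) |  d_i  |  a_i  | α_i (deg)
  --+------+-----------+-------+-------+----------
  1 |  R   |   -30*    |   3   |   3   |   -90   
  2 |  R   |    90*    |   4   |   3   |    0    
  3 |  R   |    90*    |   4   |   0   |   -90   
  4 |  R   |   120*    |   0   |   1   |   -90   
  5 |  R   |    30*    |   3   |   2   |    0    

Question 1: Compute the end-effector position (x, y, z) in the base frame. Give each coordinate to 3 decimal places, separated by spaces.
9.598 2.696 -1.000

after link 1: o_1 = (2.5981, -1.5000, 3.0000)
after link 2: o_2 = (4.5981, 1.9641, 0.0000)
after link 3: o_3 = (6.5981, 5.4282, 0.0000)
after link 4: o_4 = (6.5981, 4.4282, 0.0000)
after link 5: o_5 = (9.5981, 2.6962, -1.0000)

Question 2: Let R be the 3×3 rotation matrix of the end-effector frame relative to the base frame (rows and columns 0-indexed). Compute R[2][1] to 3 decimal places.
End-effector y-axis (col 1 of R) = (0.0000,0.5000,-0.8660)
R[2][1] = -0.8660

-0.866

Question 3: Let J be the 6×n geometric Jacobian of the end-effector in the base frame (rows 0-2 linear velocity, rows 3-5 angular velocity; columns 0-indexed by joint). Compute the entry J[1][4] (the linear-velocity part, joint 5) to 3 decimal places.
axis z_4 = (1.0000,-0.0000,0.0000); lever o_n−o_4 = (3.0000,-1.7321,-1.0000)
cross product → J_v[:, 4] = (0.0000,1.0000,-1.7321)
J_ω[:, 4] = z_4
entry J[1][4] = 1.0000

1.000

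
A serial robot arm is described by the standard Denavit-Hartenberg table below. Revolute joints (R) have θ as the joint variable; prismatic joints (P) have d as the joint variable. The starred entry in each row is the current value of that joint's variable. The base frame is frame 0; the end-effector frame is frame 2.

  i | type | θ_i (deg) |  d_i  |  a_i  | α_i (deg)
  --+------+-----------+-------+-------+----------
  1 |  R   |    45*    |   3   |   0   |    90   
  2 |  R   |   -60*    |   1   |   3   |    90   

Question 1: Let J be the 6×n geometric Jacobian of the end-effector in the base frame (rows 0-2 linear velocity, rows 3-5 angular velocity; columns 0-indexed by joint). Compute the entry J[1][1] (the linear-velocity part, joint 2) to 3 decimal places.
1.837

axis z_1 = (0.7071,-0.7071,0.0000); lever o_n−o_1 = (1.7678,0.3536,-2.5981)
cross product → J_v[:, 1] = (1.8371,1.8371,1.5000)
J_ω[:, 1] = z_1
entry J[1][1] = 1.8371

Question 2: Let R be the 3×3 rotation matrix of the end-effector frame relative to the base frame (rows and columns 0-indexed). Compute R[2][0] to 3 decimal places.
End-effector x-axis (col 0 of R) = (0.3536,0.3536,-0.8660)
R[2][0] = -0.8660

-0.866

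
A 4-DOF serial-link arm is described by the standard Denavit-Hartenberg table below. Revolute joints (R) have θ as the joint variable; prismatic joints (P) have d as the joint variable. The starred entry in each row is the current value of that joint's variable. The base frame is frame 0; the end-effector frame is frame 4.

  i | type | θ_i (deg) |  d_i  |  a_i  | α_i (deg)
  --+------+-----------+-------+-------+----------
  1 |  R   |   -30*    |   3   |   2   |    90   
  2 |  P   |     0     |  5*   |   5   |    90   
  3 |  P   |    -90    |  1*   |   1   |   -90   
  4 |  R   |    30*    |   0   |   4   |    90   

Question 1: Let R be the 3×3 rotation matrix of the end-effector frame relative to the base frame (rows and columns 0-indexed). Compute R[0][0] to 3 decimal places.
0.433

End-effector x-axis (col 0 of R) = (0.4330,0.7500,0.5000)
R[0][0] = 0.4330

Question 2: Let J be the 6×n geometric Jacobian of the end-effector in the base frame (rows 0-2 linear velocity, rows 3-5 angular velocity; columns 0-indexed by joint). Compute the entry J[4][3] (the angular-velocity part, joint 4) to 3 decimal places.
axis z_3 = (0.8660,-0.5000,-0.0000); lever o_n−o_3 = (1.7321,3.0000,2.0000)
cross product → J_v[:, 3] = (-1.0000,-1.7321,3.4641)
J_ω[:, 3] = z_3
entry J[4][3] = -0.5000

-0.500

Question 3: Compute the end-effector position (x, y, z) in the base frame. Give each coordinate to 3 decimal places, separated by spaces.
after link 1: o_1 = (1.7321, -1.0000, 3.0000)
after link 2: o_2 = (3.5622, -7.8301, 3.0000)
after link 3: o_3 = (4.0622, -6.9641, 2.0000)
after link 4: o_4 = (5.7942, -3.9641, 4.0000)

5.794 -3.964 4.000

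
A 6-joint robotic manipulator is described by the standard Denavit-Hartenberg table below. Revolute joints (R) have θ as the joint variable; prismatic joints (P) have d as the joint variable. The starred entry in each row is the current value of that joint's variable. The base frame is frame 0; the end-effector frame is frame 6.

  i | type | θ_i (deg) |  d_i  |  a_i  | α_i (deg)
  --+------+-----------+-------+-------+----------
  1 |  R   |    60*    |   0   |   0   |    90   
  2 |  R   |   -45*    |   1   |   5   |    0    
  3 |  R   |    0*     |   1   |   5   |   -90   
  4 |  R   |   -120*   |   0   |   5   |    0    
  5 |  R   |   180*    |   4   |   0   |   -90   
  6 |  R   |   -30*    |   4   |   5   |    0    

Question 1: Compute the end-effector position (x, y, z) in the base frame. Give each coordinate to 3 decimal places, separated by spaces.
4.993 7.488 0.211

after link 1: o_1 = (0.0000, 0.0000, 0.0000)
after link 2: o_2 = (2.6338, 2.5619, -3.5355)
after link 3: o_3 = (5.2676, 5.1237, -7.0711)
after link 4: o_4 = (8.1337, 1.4277, -5.3033)
after link 5: o_5 = (9.5479, 3.8772, -2.4749)
after link 6: o_6 = (4.9929, 7.4877, 0.2115)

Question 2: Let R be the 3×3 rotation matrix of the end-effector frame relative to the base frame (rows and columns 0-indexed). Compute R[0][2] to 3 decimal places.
End-effector z-axis (col 2 of R) = (-0.7392,-0.2803,0.6124)
R[0][2] = -0.7392

-0.739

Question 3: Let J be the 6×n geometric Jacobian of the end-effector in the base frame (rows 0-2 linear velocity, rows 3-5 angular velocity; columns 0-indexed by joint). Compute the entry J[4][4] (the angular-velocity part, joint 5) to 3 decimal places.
0.612

axis z_4 = (0.3536,0.6124,0.7071); lever o_n−o_4 = (-3.1408,6.0599,5.5148)
cross product → J_v[:, 4] = (-0.9079,-4.1707,4.0659)
J_ω[:, 4] = z_4
entry J[4][4] = 0.6124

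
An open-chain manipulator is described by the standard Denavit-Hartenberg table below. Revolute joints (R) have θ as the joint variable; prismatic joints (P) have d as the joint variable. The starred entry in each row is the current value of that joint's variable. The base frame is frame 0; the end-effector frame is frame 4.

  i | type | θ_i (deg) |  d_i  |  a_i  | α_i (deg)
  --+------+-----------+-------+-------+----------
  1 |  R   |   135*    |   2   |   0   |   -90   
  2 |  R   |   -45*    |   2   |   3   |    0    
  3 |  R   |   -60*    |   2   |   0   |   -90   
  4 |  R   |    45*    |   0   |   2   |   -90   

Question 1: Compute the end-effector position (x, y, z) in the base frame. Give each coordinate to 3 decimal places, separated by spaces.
after link 1: o_1 = (0.0000, 0.0000, 2.0000)
after link 2: o_2 = (-2.9142, 0.0858, 4.1213)
after link 3: o_3 = (-4.3284, -1.3284, 4.1213)
after link 4: o_4 = (-3.0696, -0.5872, 5.4873)

-3.070 -0.587 5.487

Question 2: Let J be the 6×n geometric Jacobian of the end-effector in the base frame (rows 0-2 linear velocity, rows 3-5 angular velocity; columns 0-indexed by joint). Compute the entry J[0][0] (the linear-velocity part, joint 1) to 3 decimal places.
0.587

axis z_0 = ẑ; lever o_n−o_0 = (-3.0696,-0.5872,5.4873)
cross product → J_v[:, 0] = (0.5872,-3.0696,0.0000)
J_ω[:, 0] = z_0
entry J[0][0] = 0.5872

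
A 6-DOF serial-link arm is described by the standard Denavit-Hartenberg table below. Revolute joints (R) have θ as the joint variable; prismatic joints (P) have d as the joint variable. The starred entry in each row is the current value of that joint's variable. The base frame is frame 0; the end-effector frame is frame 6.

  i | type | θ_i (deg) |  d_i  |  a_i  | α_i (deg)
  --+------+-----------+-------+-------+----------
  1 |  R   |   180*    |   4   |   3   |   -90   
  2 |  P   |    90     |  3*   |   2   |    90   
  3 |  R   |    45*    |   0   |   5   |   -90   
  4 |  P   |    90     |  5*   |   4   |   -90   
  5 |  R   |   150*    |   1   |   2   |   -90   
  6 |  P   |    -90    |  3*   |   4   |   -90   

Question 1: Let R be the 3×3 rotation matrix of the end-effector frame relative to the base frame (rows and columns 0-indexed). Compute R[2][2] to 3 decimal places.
End-effector z-axis (col 2 of R) = (-0.8660,0.3536,-0.3536)
R[2][2] = -0.3536

-0.354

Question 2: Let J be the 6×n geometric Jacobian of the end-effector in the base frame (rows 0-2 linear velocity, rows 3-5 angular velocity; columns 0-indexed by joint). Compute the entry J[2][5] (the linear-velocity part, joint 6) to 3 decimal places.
prismatic axis z_5 = (-0.5000,-0.6124,0.6124)
J_v[:, 5] = z_5; J_ω[:, 5] = (0,0,0)
entry J[2][5] = 0.6124

0.612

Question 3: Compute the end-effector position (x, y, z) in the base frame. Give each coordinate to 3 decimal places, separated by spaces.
-2.232 -7.666 6.666

after link 1: o_1 = (-3.0000, 0.0000, 4.0000)
after link 2: o_2 = (-3.0000, -3.0000, 2.0000)
after link 3: o_3 = (-3.0000, -6.5355, -1.5355)
after link 4: o_4 = (1.0000, -10.0711, 2.0000)
after link 5: o_5 = (-0.7321, -8.6569, 2.0000)
after link 6: o_6 = (-2.2321, -7.6655, 6.6655)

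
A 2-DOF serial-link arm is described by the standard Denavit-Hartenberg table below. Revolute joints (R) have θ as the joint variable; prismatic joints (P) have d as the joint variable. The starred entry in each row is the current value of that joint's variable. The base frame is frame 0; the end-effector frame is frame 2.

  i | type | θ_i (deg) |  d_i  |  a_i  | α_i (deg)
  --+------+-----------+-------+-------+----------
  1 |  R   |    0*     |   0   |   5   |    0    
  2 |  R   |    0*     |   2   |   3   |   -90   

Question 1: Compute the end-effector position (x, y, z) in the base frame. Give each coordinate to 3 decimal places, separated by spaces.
after link 1: o_1 = (5.0000, 0.0000, 0.0000)
after link 2: o_2 = (8.0000, 0.0000, 2.0000)

8.000 0.000 2.000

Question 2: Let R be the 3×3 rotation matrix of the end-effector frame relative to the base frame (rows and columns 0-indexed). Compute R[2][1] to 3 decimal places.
End-effector y-axis (col 1 of R) = (0.0000,0.0000,-1.0000)
R[2][1] = -1.0000

-1.000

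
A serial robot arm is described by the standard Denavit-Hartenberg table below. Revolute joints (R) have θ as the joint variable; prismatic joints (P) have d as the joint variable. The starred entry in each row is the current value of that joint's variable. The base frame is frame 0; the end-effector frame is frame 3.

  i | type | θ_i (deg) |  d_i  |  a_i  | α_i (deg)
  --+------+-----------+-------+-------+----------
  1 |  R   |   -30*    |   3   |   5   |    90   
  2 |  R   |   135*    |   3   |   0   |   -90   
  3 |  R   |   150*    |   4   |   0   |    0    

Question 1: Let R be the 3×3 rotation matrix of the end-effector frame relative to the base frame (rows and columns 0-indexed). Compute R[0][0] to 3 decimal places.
End-effector x-axis (col 0 of R) = (0.7803,0.1268,-0.6124)
R[0][0] = 0.7803

0.780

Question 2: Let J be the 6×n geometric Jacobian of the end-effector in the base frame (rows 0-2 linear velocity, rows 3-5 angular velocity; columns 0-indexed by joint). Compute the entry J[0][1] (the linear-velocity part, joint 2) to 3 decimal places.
axis z_1 = (-0.5000,-0.8660,0.0000); lever o_n−o_1 = (-3.9495,-1.1839,-2.8284)
cross product → J_v[:, 1] = (2.4495,-1.4142,-2.8284)
J_ω[:, 1] = z_1
entry J[0][1] = 2.4495

2.449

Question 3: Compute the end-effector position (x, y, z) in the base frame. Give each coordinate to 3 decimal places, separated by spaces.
0.381 -3.684 0.172

after link 1: o_1 = (4.3301, -2.5000, 3.0000)
after link 2: o_2 = (2.8301, -5.0981, 3.0000)
after link 3: o_3 = (0.3806, -3.6839, 0.1716)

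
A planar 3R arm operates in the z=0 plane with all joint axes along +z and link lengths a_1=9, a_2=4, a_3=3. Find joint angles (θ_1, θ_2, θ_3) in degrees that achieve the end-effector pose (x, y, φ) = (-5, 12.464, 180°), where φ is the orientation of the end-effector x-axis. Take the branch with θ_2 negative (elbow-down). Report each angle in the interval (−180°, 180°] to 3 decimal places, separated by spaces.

108.233 -30.004 101.771

wrist centre = target − a_3·(cos φ, sin φ) = (-2.0000, 12.4640)
cos θ_2 = (159.3513−9²−4²)/(2·9·4) = 0.8660; θ_2 = -30.0040° (elbow-down)
β = atan2(12.4640,-2.0000) = 99.1161°; ψ = atan2(-2.0002,12.4640) = -9.1172°
θ_1 = β − ψ = 108.2333°
θ_3 = φ − θ_1 − θ_2 = 101.7707° (wrapped to (-180°,180°])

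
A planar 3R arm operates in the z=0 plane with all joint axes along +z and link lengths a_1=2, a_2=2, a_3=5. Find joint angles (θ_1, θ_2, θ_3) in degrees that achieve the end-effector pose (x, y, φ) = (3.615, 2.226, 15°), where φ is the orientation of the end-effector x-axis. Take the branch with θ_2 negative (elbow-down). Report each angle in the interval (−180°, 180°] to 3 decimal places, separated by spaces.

wrist centre = target − a_3·(cos φ, sin φ) = (-1.2146, 0.9319)
cos θ_2 = (2.3438−2²−2²)/(2·2·2) = -0.7070; θ_2 = -134.9937° (elbow-down)
β = atan2(0.9319,-1.2146) = 142.5034°; ψ = atan2(-1.4144,0.5859) = -67.4968°
θ_1 = β − ψ = 210.0002°
θ_3 = φ − θ_1 − θ_2 = -60.0065° (wrapped to (-180°,180°])

-150.000 -134.994 -60.007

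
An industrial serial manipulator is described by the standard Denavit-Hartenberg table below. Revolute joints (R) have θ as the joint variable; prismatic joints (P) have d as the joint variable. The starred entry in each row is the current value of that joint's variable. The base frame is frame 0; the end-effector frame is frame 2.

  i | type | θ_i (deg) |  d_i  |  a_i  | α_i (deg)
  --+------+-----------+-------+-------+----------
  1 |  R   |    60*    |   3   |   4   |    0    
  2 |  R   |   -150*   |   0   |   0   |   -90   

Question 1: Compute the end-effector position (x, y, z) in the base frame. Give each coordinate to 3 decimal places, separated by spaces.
after link 1: o_1 = (2.0000, 3.4641, 3.0000)
after link 2: o_2 = (2.0000, 3.4641, 3.0000)

2.000 3.464 3.000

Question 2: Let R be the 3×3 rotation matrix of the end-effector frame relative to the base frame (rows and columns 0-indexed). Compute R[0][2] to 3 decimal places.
End-effector z-axis (col 2 of R) = (1.0000,-0.0000,0.0000)
R[0][2] = 1.0000

1.000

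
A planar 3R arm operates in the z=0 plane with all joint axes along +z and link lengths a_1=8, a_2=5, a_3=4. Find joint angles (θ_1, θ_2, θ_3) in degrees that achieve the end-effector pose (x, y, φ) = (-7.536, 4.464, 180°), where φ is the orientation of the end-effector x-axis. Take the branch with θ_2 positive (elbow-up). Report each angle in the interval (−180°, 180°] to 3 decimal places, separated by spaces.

wrist centre = target − a_3·(cos φ, sin φ) = (-3.5360, 4.4640)
cos θ_2 = (32.4306−8²−5²)/(2·8·5) = -0.7071; θ_2 = 135.0009° (elbow-up)
β = atan2(4.4640,-3.5360) = 128.3833°; ψ = atan2(3.5355,4.4644) = 38.3766°
θ_1 = β − ψ = 90.0067°
θ_3 = φ − θ_1 − θ_2 = -45.0076° (wrapped to (-180°,180°])

90.007 135.001 -45.008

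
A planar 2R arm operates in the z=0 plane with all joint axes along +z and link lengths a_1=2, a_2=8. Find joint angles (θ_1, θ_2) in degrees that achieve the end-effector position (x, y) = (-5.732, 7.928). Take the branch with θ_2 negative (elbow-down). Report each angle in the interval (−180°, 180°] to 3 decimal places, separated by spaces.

cos θ_2 = (95.7090−2²−8²)/(2·2·8) = 0.8659; θ_2 = -30.0136° (elbow-down)
β = atan2(7.9280,-5.7320) = 125.8672°; ψ = atan2(-4.0016,8.9273) = -24.1443°
θ_1 = β − ψ = 150.0115°

150.012 -30.014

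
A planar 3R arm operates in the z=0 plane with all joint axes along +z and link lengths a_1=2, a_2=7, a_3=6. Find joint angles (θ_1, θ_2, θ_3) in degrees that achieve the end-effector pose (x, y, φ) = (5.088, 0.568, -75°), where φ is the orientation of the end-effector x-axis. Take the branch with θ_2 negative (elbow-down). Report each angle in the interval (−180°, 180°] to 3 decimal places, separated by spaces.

wrist centre = target − a_3·(cos φ, sin φ) = (3.5351, 6.3636)
cos θ_2 = (52.9917−2²−7²)/(2·2·7) = -0.0003; θ_2 = -90.0171° (elbow-down)
β = atan2(6.3636,3.5351) = 60.9469°; ψ = atan2(-7.0000,1.9979) = -74.0704°
θ_1 = β − ψ = 135.0173°
θ_3 = φ − θ_1 − θ_2 = -120.0002° (wrapped to (-180°,180°])

135.017 -90.017 -120.000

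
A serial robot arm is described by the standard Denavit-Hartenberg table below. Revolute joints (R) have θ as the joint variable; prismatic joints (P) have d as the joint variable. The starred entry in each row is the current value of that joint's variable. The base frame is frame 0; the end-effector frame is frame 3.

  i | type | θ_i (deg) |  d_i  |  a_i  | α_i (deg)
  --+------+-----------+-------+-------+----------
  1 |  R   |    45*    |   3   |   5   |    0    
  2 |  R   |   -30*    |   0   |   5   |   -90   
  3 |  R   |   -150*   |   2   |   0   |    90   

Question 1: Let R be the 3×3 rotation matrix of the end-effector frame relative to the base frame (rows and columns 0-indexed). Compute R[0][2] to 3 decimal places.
-0.483

End-effector z-axis (col 2 of R) = (-0.4830,-0.1294,-0.8660)
R[0][2] = -0.4830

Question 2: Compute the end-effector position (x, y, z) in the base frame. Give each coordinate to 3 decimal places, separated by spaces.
7.848 6.761 3.000

after link 1: o_1 = (3.5355, 3.5355, 3.0000)
after link 2: o_2 = (8.3652, 4.8296, 3.0000)
after link 3: o_3 = (7.8475, 6.7615, 3.0000)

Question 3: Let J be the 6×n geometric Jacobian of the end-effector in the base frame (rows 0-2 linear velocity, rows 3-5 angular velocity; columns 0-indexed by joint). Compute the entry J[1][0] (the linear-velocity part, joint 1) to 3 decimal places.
axis z_0 = ẑ; lever o_n−o_0 = (7.8475,6.7615,3.0000)
cross product → J_v[:, 0] = (-6.7615,7.8475,0.0000)
J_ω[:, 0] = z_0
entry J[1][0] = 7.8475

7.848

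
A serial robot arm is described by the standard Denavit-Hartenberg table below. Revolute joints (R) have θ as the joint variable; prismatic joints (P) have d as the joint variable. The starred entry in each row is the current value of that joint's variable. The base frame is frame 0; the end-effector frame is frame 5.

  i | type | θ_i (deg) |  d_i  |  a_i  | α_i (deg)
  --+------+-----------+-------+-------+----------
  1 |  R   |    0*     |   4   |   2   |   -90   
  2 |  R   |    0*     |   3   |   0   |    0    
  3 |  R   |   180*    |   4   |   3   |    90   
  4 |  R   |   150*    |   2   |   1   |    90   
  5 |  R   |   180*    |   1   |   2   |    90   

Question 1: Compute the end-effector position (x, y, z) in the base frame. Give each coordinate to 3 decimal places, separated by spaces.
-2.366 7.366 2.000

after link 1: o_1 = (2.0000, 0.0000, 4.0000)
after link 2: o_2 = (2.0000, 3.0000, 4.0000)
after link 3: o_3 = (-1.0000, 7.0000, 4.0000)
after link 4: o_4 = (-0.1340, 7.5000, 2.0000)
after link 5: o_5 = (-2.3660, 7.3660, 2.0000)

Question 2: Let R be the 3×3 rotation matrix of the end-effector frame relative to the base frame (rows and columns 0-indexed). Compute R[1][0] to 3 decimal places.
-0.500

End-effector x-axis (col 0 of R) = (-0.8660,-0.5000,-0.0000)
R[1][0] = -0.5000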